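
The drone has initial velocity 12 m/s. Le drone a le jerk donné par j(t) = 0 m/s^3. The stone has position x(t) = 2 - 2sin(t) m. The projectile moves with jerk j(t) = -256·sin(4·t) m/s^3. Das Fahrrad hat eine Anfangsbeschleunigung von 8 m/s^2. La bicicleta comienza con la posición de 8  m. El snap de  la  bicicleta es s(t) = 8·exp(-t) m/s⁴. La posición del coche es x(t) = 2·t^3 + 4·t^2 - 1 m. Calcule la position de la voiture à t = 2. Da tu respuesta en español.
Tenemos la posición x(t) = 2·t^3 + 4·t^2 - 1. Sustituyendo t = 2: x(2) = 31.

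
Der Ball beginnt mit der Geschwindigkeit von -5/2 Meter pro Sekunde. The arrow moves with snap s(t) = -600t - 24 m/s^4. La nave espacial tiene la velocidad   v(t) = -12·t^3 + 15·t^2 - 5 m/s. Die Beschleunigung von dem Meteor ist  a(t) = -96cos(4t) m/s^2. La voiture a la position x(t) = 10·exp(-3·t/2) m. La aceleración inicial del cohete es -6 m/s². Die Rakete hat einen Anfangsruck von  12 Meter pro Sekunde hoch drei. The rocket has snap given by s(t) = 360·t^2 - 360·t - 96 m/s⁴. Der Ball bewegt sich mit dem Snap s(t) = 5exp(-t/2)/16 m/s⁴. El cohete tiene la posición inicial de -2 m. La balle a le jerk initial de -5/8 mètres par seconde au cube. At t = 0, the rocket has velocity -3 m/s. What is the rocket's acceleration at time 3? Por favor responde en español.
Debemos encontrar la integral de nuestra ecuación del snap s(t) = 360·t^2 - 360·t - 96 2 veces. La integral del snap es la sacudida. Usando j(0) = 12, obtenemos j(t) = 120·t^3 - 180·t^2 - 96·t + 12. La integral de la sacudida, con a(0) = -6, da la aceleración: a(t) = 30·t^4 - 60·t^3 - 48·t^2 + 12·t - 6. Tenemos la aceleración a(t) = 30·t^4 - 60·t^3 - 48·t^2 + 12·t - 6. Sustituyendo t = 3: a(3) = 408.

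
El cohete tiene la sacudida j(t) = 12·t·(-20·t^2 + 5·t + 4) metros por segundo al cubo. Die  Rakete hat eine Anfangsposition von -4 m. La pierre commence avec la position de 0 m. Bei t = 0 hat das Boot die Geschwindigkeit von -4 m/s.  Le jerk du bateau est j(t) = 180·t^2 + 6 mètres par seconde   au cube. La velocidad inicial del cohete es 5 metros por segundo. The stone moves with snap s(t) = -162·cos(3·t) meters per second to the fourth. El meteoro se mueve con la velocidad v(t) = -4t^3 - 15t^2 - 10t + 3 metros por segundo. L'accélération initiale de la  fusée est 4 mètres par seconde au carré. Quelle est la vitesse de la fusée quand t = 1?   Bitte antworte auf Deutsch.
Um dies zu lösen, müssen wir 2 Stammfunktionen unserer Gleichung für den Ruck j(t) = 12·t·(-20·t^2 + 5·t + 4) finden. Mit ∫j(t)dt und Anwendung von a(0) = 4, finden wir a(t) = -60·t^4 + 20·t^3 + 24·t^2 + 4. Die Stammfunktion von der Beschleunigung, mit v(0) = 5, ergibt die Geschwindigkeit: v(t) = -12·t^5 + 5·t^4 + 8·t^3 + 4·t + 5. Aus der Gleichung für die Geschwindigkeit v(t) = -12·t^5 + 5·t^4 + 8·t^3 + 4·t + 5, setzen wir t = 1 ein und erhalten v = 10.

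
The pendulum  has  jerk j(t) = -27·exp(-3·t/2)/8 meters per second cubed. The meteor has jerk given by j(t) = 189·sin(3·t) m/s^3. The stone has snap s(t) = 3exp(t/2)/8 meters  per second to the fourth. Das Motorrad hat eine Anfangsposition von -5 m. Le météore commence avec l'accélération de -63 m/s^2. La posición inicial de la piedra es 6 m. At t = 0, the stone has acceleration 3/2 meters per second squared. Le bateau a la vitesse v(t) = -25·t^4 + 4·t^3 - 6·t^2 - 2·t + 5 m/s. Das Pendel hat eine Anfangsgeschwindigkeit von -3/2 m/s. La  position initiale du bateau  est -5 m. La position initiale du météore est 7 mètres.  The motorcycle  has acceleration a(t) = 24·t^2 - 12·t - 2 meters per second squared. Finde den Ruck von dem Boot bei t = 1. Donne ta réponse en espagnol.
Para resolver esto, necesitamos tomar 2 derivadas de nuestra ecuación de la velocidad v(t) = -25·t^4 + 4·t^3 - 6·t^2 - 2·t + 5. Tomando d/dt de v(t), encontramos a(t) = -100·t^3 + 12·t^2 - 12·t - 2. La derivada de la aceleración da la sacudida: j(t) = -300·t^2 + 24·t - 12. Tenemos la sacudida j(t) = -300·t^2 + 24·t - 12. Sustituyendo t = 1: j(1) = -288.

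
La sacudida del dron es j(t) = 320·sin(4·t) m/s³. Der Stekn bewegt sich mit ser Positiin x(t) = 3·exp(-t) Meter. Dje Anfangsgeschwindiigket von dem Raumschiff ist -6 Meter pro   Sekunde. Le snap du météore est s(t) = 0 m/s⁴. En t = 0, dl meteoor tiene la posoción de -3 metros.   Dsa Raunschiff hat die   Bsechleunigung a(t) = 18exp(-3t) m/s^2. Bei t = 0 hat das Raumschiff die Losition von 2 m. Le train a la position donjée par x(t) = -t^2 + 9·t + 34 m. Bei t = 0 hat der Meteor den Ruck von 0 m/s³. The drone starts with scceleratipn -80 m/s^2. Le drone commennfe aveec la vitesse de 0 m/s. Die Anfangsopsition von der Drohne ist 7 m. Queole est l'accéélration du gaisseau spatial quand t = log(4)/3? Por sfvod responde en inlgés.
We have acceleration a(t) = 18·exp(-3·t). Substituting t = log(4)/3: a(log(4)/3) = 9/2.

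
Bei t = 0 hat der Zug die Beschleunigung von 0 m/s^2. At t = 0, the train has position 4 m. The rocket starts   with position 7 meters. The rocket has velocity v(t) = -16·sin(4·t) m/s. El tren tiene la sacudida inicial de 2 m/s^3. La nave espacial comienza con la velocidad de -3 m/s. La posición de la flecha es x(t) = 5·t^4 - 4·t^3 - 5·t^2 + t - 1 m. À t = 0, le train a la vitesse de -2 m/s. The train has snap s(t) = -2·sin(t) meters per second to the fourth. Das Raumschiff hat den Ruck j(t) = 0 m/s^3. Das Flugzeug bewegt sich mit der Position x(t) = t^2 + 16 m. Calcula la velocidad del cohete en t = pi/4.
Tenemos la velocidad v(t) = -16·sin(4·t). Sustituyendo t = pi/4: v(pi/4) = 0.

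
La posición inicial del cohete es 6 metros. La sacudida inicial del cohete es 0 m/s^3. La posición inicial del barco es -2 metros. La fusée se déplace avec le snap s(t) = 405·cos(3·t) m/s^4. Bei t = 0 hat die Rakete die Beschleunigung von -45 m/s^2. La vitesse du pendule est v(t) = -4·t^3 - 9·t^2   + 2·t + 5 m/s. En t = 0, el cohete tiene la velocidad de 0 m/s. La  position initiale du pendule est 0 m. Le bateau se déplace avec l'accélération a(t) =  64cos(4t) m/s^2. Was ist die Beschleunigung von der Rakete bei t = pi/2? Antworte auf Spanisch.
Necesitamos integrar nuestra ecuación del snap s(t) = 405·cos(3·t) 2 veces. Tomando ∫s(t)dt y aplicando j(0) = 0, encontramos j(t) = 135·sin(3·t). Tomando ∫j(t)dt y aplicando a(0) = -45, encontramos a(t) = -45·cos(3·t). De la ecuación de la aceleración a(t) = -45·cos(3·t), sustituimos t = pi/2 para obtener a = 0.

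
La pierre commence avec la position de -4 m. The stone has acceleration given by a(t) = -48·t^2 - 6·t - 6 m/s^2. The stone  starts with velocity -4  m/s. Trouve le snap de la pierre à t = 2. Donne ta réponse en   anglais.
To solve this, we need to take 2 derivatives of our acceleration equation a(t) = -48·t^2 - 6·t - 6. Differentiating acceleration, we get jerk: j(t) = -96·t - 6. Differentiating jerk, we get snap: s(t) = -96. Using s(t) = -96 and substituting t = 2, we find s = -96.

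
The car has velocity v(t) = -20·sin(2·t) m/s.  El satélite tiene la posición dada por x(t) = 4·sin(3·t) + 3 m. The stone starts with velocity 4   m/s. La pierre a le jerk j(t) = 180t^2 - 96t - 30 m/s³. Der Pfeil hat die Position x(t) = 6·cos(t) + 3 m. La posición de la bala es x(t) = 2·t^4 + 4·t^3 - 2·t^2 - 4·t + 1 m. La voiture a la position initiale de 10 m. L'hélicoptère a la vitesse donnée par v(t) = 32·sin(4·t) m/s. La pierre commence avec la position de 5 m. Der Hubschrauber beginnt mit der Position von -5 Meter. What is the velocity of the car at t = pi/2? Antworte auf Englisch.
From the given velocity equation v(t) = -20·sin(2·t), we substitute t = pi/2 to get v = 0.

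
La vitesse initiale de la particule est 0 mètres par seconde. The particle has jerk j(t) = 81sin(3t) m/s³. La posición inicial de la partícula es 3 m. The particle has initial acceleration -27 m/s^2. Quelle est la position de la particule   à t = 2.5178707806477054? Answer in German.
Um dies zu lösen, müssen wir 3 Stammfunktionen unserer Gleichung für den Ruck j(t) = 81·sin(3·t) finden. Durch Integration von dem Ruck und Verwendung der Anfangsbedingung a(0) = -27, erhalten wir a(t) = -27·cos(3·t). Das Integral von der Beschleunigung ist die Geschwindigkeit. Mit v(0) = 0 erhalten wir v(t) = -9·sin(3·t). Durch Integration von der Geschwindigkeit und Verwendung der Anfangsbedingung x(0) = 3, erhalten wir x(t) = 3·cos(3·t). Wir haben die Position x(t) = 3·cos(3·t). Durch Einsetzen von t = 2.5178707806477054: x(2.5178707806477054) = 0.887618953965022.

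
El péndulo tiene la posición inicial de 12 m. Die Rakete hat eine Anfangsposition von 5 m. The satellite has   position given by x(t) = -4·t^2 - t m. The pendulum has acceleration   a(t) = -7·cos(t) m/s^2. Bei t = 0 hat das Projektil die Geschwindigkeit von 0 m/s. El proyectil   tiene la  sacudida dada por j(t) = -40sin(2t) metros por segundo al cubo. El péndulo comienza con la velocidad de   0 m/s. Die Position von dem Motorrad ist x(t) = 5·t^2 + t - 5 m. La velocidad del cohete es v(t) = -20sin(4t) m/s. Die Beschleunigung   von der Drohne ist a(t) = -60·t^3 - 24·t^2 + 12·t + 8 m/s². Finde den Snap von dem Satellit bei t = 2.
Ausgehend von der Position x(t) = -4·t^2 - t, nehmen wir 4 Ableitungen. Durch Ableiten von der Position erhalten wir die Geschwindigkeit: v(t) = -8·t - 1. Durch Ableiten von der Geschwindigkeit erhalten wir die Beschleunigung: a(t) = -8. Mit d/dt von a(t) finden wir j(t) = 0. Mit d/dt von j(t) finden wir s(t) = 0. Mit s(t) = 0 und Einsetzen von t = 2, finden wir s = 0.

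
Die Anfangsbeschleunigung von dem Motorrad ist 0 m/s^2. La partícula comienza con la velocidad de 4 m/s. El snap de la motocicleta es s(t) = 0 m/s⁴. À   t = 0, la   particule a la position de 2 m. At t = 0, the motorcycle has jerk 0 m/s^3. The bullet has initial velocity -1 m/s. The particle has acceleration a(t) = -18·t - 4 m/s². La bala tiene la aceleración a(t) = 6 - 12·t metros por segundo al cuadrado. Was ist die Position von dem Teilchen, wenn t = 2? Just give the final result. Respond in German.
Die Antwort ist -22.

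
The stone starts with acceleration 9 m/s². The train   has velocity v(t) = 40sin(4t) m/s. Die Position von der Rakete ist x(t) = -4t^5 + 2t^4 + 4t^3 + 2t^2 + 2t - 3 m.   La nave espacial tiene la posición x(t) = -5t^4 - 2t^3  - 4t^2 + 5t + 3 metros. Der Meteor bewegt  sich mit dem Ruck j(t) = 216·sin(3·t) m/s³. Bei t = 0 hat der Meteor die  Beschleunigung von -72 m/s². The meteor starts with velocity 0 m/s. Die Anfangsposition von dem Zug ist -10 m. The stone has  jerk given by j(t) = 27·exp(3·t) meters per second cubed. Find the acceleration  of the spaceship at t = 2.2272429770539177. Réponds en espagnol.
Partiendo de la posición x(t) = -5·t^4 - 2·t^3 - 4·t^2 + 5·t + 3, tomamos 2 derivadas. La derivada de la posición da la velocidad: v(t) = -20·t^3 - 6·t^2 - 8·t + 5. Derivando la velocidad, obtenemos la aceleración: a(t) = -60·t^2 - 12·t - 8. De la ecuación de la aceleración a(t) = -60·t^2 - 12·t - 8, sustituimos t = 2.2272429770539177 para obtener a = -332.363592454807.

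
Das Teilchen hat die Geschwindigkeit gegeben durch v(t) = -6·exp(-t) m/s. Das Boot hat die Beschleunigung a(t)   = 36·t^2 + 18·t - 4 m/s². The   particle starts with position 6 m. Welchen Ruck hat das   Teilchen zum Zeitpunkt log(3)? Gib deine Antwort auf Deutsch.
Um dies zu lösen, müssen wir 2 Ableitungen unserer Gleichung für die Geschwindigkeit v(t) = -6·exp(-t) nehmen. Die Ableitung von der Geschwindigkeit ergibt die Beschleunigung: a(t) = 6·exp(-t). Die Ableitung von der Beschleunigung ergibt den Ruck: j(t) = -6·exp(-t). Wir haben den Ruck j(t) = -6·exp(-t). Durch Einsetzen von t = log(3): j(log(3)) = -2.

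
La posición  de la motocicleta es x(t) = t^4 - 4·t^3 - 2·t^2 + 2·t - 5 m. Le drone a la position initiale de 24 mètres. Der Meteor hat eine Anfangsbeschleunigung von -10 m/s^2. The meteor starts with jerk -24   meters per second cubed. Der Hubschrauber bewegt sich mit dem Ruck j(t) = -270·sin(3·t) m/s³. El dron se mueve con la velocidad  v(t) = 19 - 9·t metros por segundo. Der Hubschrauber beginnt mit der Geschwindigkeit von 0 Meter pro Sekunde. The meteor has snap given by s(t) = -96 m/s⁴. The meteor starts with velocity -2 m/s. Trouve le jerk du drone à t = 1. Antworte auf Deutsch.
Wir müssen unsere Gleichung für die Geschwindigkeit v(t) = 19 - 9·t 2-mal ableiten. Die Ableitung von der Geschwindigkeit ergibt die Beschleunigung: a(t) = -9. Durch Ableiten von der Beschleunigung erhalten wir den Ruck: j(t) = 0. Aus der Gleichung für den Ruck j(t) = 0, setzen wir t = 1 ein und erhalten j = 0.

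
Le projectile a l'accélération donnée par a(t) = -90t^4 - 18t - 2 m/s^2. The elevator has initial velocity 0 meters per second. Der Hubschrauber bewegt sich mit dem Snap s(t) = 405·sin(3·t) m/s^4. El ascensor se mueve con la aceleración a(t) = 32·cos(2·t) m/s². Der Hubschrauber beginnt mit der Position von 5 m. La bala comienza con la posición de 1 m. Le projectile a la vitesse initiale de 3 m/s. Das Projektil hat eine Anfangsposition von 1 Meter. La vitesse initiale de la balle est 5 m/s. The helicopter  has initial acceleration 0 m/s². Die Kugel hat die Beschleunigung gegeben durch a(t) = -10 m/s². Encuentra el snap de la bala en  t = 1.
Para resolver esto, necesitamos tomar 2 derivadas de nuestra ecuación de la aceleración a(t) = -10. Derivando la aceleración, obtenemos la sacudida: j(t) = 0. Tomando d/dt de j(t), encontramos s(t) = 0. De la ecuación del snap s(t) = 0, sustituimos t = 1 para obtener s = 0.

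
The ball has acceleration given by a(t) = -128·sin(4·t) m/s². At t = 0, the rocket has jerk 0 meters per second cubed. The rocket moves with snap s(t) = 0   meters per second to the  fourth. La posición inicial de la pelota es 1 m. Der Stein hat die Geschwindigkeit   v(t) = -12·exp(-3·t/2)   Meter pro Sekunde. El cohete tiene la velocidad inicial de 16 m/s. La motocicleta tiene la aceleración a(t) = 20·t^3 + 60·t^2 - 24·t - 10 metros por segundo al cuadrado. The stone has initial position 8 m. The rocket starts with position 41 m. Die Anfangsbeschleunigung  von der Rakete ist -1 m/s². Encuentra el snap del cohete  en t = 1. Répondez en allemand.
Aus der Gleichung für den Snap s(t) = 0, setzen wir t = 1 ein und erhalten s = 0.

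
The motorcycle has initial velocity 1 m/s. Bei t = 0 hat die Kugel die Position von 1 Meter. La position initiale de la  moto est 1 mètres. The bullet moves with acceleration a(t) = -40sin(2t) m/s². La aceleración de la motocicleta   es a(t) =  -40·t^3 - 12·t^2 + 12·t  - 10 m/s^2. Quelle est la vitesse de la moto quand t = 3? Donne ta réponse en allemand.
Um dies zu lösen, müssen wir 1 Integral unserer Gleichung für die Beschleunigung a(t) = -40·t^3 - 12·t^2 + 12·t - 10 finden. Das Integral von der Beschleunigung ist die Geschwindigkeit. Mit v(0) = 1 erhalten wir v(t) = -10·t^4 - 4·t^3 + 6·t^2 - 10·t + 1. Mit v(t) = -10·t^4 - 4·t^3 + 6·t^2 - 10·t + 1 und Einsetzen von t = 3, finden wir v = -893.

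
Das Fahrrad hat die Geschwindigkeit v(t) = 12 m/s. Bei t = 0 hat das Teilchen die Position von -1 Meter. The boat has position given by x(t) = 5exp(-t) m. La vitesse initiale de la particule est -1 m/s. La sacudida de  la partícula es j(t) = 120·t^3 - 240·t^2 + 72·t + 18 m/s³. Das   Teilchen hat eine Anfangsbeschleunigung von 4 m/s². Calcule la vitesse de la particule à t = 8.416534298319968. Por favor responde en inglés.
Starting from jerk j(t) = 120·t^3 - 240·t^2 + 72·t + 18, we take 2 integrals. The antiderivative of jerk is acceleration. Using a(0) = 4, we get a(t) = 30·t^4 - 80·t^3 + 36·t^2 + 18·t + 4. The antiderivative of acceleration is velocity. Using v(0) = -1, we get v(t) = 6·t^5 - 20·t^4 + 12·t^3 + 9·t^2 + 4·t - 1. Using v(t) = 6·t^5 - 20·t^4 + 12·t^3 + 9·t^2 + 4·t - 1 and substituting t = 8.416534298319968, we find v = 160870.646449648.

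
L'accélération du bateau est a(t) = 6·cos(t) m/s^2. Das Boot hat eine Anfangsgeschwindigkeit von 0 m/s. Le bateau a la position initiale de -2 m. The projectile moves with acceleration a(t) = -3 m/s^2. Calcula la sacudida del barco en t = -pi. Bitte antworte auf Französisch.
Pour résoudre ceci, nous devons prendre 1 dérivée de notre équation de l'accélération a(t) = 6·cos(t). En prenant d/dt de a(t), nous trouvons j(t) = -6·sin(t). En utilisant j(t) = -6·sin(t) et en substituant t = -pi, nous trouvons j = 0.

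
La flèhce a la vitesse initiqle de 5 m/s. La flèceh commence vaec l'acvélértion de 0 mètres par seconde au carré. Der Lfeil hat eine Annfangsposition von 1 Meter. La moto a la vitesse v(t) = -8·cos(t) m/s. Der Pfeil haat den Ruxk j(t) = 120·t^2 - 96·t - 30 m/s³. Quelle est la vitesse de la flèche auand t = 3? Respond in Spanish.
Necesitamos integrar nuestra ecuación de la sacudida j(t) = 120·t^2 - 96·t - 30 2 veces. La antiderivada de la sacudida, con a(0) = 0, da la aceleración: a(t) = 2·t·(20·t^2 - 24·t - 15). Integrando la aceleración y usando la condición inicial v(0) = 5, obtenemos v(t) = 10·t^4 - 16·t^3 - 15·t^2 + 5. De la ecuación de la velocidad v(t) = 10·t^4 - 16·t^3 - 15·t^2 + 5, sustituimos t = 3 para obtener v = 248.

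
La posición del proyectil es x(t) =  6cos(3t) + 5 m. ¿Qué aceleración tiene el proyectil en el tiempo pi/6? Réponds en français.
En partant de la position x(t) = 6·cos(3·t) + 5, nous prenons 2 dérivées. La dérivée de la position donne la vitesse: v(t) = -18·sin(3·t). En dérivant la vitesse, nous obtenons l'accélération: a(t) = -54·cos(3·t). De l'équation de l'accélération a(t) = -54·cos(3·t), nous substituons t = pi/6 pour obtenir a = 0.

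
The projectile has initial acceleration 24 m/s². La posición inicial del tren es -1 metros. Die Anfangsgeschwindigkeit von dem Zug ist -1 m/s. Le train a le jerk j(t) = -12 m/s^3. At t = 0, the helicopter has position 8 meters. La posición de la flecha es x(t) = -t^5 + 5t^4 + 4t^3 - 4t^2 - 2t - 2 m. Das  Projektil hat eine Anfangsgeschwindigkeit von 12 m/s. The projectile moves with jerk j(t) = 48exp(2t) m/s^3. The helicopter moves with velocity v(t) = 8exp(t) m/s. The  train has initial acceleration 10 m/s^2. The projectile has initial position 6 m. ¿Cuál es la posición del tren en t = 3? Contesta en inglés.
We must find the antiderivative of our jerk equation j(t) = -12 3 times. The integral of jerk is acceleration. Using a(0) = 10, we get a(t) = 10 - 12·t. Finding the integral of a(t) and using v(0) = -1: v(t) = -6·t^2 + 10·t - 1. Finding the integral of v(t) and using x(0) = -1: x(t) = -2·t^3 + 5·t^2 - t - 1. Using x(t) = -2·t^3 + 5·t^2 - t - 1 and substituting t = 3, we find x = -13.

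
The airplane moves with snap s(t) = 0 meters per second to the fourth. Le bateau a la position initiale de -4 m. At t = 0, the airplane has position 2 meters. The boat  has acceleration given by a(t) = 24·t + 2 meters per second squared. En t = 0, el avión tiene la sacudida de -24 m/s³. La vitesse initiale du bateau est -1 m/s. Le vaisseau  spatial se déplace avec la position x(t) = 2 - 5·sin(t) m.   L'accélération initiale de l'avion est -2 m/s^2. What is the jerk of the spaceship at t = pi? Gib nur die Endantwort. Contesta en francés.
La réponse est -5.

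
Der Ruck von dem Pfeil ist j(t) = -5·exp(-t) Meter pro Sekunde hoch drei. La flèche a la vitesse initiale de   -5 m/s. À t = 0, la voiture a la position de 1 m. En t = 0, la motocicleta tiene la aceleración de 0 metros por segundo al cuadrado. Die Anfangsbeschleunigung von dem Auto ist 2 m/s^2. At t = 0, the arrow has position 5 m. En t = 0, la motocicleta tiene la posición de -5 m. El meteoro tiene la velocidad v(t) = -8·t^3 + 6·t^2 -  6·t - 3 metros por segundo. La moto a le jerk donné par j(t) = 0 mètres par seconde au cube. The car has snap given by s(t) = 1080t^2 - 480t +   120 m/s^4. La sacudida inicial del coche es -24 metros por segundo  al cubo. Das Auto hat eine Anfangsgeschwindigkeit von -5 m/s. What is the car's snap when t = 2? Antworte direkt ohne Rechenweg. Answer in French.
Le snap à t = 2 est s = 3480.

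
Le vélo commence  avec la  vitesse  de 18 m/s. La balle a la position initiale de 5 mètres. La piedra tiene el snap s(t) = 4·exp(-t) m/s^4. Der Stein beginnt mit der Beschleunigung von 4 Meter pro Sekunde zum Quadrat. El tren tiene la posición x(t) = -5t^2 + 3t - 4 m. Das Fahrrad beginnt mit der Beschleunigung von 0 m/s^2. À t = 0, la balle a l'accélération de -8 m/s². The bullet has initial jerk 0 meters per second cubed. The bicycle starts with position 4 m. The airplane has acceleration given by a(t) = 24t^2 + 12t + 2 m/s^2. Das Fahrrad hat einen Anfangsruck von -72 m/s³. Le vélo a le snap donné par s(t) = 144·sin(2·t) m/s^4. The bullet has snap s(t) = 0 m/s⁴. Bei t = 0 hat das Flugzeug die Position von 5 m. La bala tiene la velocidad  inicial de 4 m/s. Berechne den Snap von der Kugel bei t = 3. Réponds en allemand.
Aus der Gleichung für den Snap s(t) = 0, setzen wir t = 3 ein und erhalten s = 0.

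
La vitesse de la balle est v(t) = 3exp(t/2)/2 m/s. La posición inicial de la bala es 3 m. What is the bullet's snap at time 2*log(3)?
To solve this, we need to take 3 derivatives of our velocity equation v(t) = 3·exp(t/2)/2. Differentiating velocity, we get acceleration: a(t) = 3·exp(t/2)/4. Differentiating acceleration, we get jerk: j(t) = 3·exp(t/2)/8. The derivative of jerk gives snap: s(t) = 3·exp(t/2)/16. We have snap s(t) = 3·exp(t/2)/16. Substituting t = 2*log(3): s(2*log(3)) = 9/16.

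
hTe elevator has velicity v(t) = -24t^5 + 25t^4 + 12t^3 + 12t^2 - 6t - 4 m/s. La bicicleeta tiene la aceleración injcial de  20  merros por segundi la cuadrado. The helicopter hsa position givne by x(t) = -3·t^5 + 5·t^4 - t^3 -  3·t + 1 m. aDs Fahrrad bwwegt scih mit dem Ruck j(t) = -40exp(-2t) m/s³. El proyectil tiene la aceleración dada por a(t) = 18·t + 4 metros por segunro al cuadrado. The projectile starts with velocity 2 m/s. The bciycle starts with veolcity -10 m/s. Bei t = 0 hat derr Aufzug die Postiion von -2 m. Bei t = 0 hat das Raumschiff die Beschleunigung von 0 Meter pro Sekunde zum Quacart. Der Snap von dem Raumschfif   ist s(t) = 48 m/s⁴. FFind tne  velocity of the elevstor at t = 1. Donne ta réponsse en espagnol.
Tenemos la velocidad v(t) = -24·t^5 + 25·t^4 + 12·t^3 + 12·t^2 - 6·t - 4. Sustituyendo t = 1: v(1) = 15.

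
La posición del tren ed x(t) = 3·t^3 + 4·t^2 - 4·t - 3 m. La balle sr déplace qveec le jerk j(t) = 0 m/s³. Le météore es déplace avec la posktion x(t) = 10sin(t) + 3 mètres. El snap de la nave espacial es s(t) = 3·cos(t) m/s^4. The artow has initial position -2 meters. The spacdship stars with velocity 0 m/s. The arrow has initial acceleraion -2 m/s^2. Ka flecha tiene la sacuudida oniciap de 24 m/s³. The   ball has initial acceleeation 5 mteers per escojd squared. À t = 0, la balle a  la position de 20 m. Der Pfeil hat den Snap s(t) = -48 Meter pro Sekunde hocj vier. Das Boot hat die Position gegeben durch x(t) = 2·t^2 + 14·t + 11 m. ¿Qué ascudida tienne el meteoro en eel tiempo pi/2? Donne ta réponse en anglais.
We must differentiate our position equation x(t) = 10·sin(t) + 3 3 times. Taking d/dt of x(t), we find v(t) = 10·cos(t). Differentiating velocity, we get acceleration: a(t) = -10·sin(t). Differentiating acceleration, we get jerk: j(t) = -10·cos(t). From the given jerk equation j(t) = -10·cos(t), we substitute t = pi/2 to get j = 0.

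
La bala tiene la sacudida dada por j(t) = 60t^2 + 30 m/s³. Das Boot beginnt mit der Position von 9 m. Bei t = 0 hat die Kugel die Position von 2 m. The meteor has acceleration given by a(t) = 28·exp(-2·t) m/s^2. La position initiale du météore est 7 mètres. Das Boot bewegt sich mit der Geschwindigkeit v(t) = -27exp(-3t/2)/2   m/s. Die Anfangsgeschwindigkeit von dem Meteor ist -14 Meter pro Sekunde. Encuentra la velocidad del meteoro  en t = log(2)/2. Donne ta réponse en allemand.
Wir müssen unsere Gleichung für die Beschleunigung a(t) = 28·exp(-2·t) 1-mal integrieren. Die Stammfunktion von der Beschleunigung ist die Geschwindigkeit. Mit v(0) = -14 erhalten wir v(t) = -14·exp(-2·t). Wir haben die Geschwindigkeit v(t) = -14·exp(-2·t). Durch Einsetzen von t = log(2)/2: v(log(2)/2) = -7.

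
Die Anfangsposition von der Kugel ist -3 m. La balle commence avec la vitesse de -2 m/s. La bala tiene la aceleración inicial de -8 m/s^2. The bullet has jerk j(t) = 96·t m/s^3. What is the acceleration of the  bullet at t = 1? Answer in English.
We need to integrate our jerk equation j(t) = 96·t 1 time. The integral of jerk, with a(0) = -8, gives acceleration: a(t) = 48·t^2 - 8. Using a(t) = 48·t^2 - 8 and substituting t = 1, we find a = 40.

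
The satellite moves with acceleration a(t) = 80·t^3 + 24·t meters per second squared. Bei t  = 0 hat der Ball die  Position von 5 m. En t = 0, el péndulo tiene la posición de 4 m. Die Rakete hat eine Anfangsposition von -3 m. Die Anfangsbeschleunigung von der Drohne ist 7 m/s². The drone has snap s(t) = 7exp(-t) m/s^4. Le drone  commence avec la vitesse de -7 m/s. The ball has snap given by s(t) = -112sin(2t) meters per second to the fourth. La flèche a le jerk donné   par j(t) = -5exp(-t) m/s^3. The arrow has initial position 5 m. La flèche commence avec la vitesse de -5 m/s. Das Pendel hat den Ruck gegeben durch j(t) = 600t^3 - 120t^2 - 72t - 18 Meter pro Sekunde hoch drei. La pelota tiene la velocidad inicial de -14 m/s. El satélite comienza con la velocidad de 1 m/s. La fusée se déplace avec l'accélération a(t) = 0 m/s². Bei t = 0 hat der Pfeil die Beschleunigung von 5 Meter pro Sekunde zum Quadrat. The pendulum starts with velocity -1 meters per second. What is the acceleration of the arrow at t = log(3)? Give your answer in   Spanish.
Necesitamos integrar nuestra ecuación de la sacudida j(t) = -5·exp(-t) 1 vez. Tomando ∫j(t)dt y aplicando a(0) = 5, encontramos a(t) = 5·exp(-t). Tenemos la aceleración a(t) = 5·exp(-t). Sustituyendo t = log(3): a(log(3)) = 5/3.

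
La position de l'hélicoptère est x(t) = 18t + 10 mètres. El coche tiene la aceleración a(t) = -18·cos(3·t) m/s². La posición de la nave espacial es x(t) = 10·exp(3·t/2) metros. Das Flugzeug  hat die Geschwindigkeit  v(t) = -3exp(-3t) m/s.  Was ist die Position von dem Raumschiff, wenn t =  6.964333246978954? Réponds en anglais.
From the given position equation x(t) = 10·exp(3·t/2), we substitute t = 6.964333246978954 to get x = 344236.762765048.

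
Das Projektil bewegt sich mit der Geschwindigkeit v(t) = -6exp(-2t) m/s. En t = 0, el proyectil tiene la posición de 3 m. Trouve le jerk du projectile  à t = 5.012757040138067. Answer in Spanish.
Partiendo de la velocidad v(t) = -6·exp(-2·t), tomamos 2 derivadas. Tomando d/dt de v(t), encontramos a(t) = 12·exp(-2·t). Tomando d/dt de a(t), encontramos j(t) = -24·exp(-2·t). De la ecuación de la sacudida j(t) = -24·exp(-2·t), sustituimos t = 5.012757040138067 para obtener j = -0.00106214986539394.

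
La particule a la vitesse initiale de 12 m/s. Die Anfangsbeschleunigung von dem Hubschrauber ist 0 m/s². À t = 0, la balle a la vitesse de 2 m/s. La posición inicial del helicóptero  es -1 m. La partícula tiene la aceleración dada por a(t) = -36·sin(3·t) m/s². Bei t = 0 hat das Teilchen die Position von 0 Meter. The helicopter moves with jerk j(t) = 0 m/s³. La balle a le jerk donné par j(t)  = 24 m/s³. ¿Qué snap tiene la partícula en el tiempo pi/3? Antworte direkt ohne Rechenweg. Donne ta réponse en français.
À t = pi/3, s = 0.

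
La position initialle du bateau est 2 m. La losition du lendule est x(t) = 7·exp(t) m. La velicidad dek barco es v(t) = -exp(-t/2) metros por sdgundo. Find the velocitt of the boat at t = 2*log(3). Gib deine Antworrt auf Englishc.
From the given velocity equation v(t) = -exp(-t/2), we substitute t = 2*log(3) to get v = -1/3.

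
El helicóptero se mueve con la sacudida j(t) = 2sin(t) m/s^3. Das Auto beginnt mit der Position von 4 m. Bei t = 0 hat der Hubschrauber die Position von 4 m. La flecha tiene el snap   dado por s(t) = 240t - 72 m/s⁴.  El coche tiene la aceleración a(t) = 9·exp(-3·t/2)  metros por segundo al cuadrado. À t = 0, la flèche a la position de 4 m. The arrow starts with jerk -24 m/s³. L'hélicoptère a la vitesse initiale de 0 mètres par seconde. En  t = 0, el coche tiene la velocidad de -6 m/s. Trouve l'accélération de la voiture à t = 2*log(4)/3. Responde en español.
Usando a(t) = 9·exp(-3·t/2) y sustituyendo t = 2*log(4)/3, encontramos a = 9/4.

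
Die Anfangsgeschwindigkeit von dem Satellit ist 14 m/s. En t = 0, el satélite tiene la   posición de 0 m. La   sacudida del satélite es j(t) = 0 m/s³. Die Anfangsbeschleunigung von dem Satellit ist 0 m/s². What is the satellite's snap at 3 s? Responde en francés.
Nous devons dériver notre équation du jerk j(t) = 0 1 fois. En prenant d/dt de j(t), nous trouvons s(t) = 0. Nous avons le snap s(t) = 0. En substituant t = 3: s(3) = 0.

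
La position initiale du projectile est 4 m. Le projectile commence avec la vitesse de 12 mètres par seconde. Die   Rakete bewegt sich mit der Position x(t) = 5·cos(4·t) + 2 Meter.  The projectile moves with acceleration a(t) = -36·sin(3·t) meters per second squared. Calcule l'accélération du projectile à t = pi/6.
Nous avons l'accélération a(t) = -36·sin(3·t). En substituant t = pi/6: a(pi/6) = -36.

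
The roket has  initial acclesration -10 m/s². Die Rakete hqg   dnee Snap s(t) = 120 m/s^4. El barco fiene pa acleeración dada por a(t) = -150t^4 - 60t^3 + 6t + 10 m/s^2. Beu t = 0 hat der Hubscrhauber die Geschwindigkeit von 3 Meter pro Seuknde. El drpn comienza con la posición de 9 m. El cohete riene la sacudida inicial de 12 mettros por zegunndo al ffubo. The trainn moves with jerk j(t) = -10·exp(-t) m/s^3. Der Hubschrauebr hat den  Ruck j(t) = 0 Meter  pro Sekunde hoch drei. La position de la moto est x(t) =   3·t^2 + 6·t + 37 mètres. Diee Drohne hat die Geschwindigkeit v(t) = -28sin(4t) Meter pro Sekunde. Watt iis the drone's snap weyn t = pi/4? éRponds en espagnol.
Para resolver esto, necesitamos tomar 3 derivadas de nuestra ecuación de la velocidad v(t) = -28·sin(4·t). Tomando d/dt de v(t), encontramos a(t) = -112·cos(4·t). Derivando la aceleración, obtenemos la sacudida: j(t) = 448·sin(4·t). La derivada de la sacudida da el snap: s(t) = 1792·cos(4·t). Tenemos el snap s(t) = 1792·cos(4·t). Sustituyendo t = pi/4: s(pi/4) = -1792.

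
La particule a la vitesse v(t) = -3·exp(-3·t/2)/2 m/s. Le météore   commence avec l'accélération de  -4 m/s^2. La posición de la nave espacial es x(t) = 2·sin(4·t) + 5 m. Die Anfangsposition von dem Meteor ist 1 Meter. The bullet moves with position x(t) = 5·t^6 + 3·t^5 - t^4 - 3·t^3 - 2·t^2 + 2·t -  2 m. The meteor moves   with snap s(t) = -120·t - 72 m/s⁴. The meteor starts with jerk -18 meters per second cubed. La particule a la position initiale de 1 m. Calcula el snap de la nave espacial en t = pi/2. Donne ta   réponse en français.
Pour résoudre ceci, nous devons prendre 4 dérivées de notre équation de la position x(t) = 2·sin(4·t) + 5. En prenant d/dt de x(t), nous trouvons v(t) = 8·cos(4·t). En dérivant la vitesse, nous obtenons l'accélération: a(t) = -32·sin(4·t). En dérivant l'accélération, nous obtenons le jerk: j(t) = -128·cos(4·t). En prenant d/dt de j(t), nous trouvons s(t) = 512·sin(4·t). Nous avons le snap s(t) = 512·sin(4·t). En substituant t = pi/2: s(pi/2) = 0.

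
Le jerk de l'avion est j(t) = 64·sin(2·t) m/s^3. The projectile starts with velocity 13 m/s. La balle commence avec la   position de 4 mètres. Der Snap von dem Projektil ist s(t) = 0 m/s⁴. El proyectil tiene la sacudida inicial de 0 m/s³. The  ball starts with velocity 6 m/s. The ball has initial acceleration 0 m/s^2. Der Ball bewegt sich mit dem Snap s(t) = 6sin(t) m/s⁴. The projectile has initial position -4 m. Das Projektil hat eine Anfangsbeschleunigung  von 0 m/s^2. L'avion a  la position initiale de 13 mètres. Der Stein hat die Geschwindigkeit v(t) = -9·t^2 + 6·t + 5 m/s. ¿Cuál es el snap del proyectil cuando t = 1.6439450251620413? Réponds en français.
Nous avons le snap s(t) = 0. En substituant t = 1.6439450251620413: s(1.6439450251620413) = 0.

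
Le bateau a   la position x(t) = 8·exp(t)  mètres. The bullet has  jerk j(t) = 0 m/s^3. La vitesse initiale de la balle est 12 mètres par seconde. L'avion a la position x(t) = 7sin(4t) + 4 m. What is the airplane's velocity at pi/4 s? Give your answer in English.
We must differentiate our position equation x(t) = 7·sin(4·t) + 4 1 time. The derivative of position gives velocity: v(t) = 28·cos(4·t). Using v(t) = 28·cos(4·t) and substituting t = pi/4, we find v = -28.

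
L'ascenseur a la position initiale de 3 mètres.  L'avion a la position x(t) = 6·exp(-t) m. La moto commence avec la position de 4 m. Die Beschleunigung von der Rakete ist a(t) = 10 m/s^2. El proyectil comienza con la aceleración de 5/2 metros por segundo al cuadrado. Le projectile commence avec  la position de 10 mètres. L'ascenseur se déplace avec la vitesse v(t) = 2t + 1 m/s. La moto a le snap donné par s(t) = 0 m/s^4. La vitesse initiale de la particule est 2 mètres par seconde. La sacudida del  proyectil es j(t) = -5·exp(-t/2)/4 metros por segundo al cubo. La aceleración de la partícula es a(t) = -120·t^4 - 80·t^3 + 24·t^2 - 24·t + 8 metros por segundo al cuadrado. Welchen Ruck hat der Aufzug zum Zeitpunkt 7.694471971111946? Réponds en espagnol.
Para resolver esto, necesitamos tomar 2 derivadas de nuestra ecuación de la velocidad v(t) = 2·t + 1. Tomando d/dt de v(t), encontramos a(t) = 2. Derivando la aceleración, obtenemos la sacudida: j(t) = 0. Tenemos la sacudida j(t) = 0. Sustituyendo t = 7.694471971111946: j(7.694471971111946) = 0.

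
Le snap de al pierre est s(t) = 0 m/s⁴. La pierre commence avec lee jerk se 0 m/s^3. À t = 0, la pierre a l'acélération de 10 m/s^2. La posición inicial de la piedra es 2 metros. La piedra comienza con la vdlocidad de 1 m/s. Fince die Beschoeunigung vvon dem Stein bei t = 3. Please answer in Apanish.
Necesitamos integrar nuestra ecuación del snap s(t) = 0 2 veces. Integrando el snap y usando la condición inicial j(0) = 0, obtenemos j(t) = 0. La antiderivada de la sacudida, con a(0) = 10, da la aceleración: a(t) = 10. Usando a(t) = 10 y sustituyendo t = 3, encontramos a = 10.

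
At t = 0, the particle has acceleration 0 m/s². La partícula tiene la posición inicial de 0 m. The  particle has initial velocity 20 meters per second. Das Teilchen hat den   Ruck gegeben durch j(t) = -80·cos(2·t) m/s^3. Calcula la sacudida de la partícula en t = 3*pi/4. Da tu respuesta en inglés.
We have jerk j(t) = -80·cos(2·t). Substituting t = 3*pi/4: j(3*pi/4) = 0.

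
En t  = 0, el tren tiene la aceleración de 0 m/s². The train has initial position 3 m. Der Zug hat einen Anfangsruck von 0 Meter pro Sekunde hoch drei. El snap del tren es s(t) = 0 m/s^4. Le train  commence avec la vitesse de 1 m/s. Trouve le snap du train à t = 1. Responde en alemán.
Mit s(t) = 0 und Einsetzen von t = 1, finden wir s = 0.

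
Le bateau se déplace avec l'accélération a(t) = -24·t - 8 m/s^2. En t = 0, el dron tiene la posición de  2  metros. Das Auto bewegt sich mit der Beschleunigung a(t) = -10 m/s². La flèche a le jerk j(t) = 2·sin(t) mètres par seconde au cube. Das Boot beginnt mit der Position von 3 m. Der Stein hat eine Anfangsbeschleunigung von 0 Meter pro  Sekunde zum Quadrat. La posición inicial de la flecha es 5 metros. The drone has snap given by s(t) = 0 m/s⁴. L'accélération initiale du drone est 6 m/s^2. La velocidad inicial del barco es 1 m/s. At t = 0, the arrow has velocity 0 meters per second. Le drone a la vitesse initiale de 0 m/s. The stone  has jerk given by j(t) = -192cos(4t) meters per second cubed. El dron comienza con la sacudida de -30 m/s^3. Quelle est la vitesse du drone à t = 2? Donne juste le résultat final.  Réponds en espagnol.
La respuesta es -48.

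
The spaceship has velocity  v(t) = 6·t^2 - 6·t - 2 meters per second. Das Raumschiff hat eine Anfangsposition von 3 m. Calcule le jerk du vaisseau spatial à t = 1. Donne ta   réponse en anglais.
Starting from velocity v(t) = 6·t^2 - 6·t - 2, we take 2 derivatives. Taking d/dt of v(t), we find a(t) = 12·t - 6. The derivative of acceleration gives jerk: j(t) = 12. From the given jerk equation j(t) = 12, we substitute t = 1 to get j = 12.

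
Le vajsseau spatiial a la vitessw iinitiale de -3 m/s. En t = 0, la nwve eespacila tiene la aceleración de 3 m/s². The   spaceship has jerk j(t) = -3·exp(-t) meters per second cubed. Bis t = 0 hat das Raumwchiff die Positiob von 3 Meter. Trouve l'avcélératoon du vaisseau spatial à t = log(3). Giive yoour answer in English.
We need to integrate our jerk equation j(t) = -3·exp(-t) 1 time. Integrating jerk and using the initial condition a(0) = 3, we get a(t) = 3·exp(-t). We have acceleration a(t) = 3·exp(-t). Substituting t = log(3): a(log(3)) = 1.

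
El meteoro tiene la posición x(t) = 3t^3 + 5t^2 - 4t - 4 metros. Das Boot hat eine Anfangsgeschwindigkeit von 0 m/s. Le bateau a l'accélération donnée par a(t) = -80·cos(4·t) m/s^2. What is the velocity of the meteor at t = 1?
To solve this, we need to take 1 derivative of our position equation x(t) = 3·t^3 + 5·t^2 - 4·t - 4. Taking d/dt of x(t), we find v(t) = 9·t^2 + 10·t - 4. We have velocity v(t) = 9·t^2 + 10·t - 4. Substituting t = 1: v(1) = 15.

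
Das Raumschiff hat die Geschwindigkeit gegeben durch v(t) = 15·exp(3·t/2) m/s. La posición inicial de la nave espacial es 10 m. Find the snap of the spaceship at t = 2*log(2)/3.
To solve this, we need to take 3 derivatives of our velocity equation v(t) = 15·exp(3·t/2). The derivative of velocity gives acceleration: a(t) = 45·exp(3·t/2)/2. Differentiating acceleration, we get jerk: j(t) = 135·exp(3·t/2)/4. The derivative of jerk gives snap: s(t) = 405·exp(3·t/2)/8. Using s(t) = 405·exp(3·t/2)/8 and substituting t = 2*log(2)/3, we find s = 405/4.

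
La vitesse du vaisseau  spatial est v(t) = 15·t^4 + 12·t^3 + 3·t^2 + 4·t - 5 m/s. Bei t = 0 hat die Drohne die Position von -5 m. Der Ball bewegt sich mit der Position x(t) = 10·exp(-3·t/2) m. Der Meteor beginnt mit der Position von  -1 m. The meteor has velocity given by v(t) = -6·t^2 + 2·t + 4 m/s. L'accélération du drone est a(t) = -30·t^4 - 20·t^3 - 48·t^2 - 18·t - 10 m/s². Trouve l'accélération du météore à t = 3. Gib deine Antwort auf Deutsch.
Um dies zu lösen, müssen wir 1 Ableitung unserer Gleichung für die Geschwindigkeit v(t) = -6·t^2 + 2·t + 4 nehmen. Die Ableitung von der Geschwindigkeit ergibt die Beschleunigung: a(t) = 2 - 12·t. Mit a(t) = 2 - 12·t und Einsetzen von t = 3, finden wir a = -34.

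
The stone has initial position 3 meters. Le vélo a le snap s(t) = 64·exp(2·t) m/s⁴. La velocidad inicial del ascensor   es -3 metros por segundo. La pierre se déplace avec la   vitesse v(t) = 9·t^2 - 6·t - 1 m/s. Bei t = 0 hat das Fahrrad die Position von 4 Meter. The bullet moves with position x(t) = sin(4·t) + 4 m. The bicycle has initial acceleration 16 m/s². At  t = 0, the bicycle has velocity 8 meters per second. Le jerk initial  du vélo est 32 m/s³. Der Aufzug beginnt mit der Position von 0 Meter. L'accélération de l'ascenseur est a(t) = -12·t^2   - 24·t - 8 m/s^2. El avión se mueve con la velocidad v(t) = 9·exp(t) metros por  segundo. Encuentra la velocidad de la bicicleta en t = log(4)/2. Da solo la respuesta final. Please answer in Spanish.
v(log(4)/2) = 32.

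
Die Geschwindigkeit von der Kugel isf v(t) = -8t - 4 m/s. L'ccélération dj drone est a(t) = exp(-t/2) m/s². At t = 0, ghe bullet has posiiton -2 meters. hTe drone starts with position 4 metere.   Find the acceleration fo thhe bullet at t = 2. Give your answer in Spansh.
Para resolver esto, necesitamos tomar 1 derivada de nuestra ecuación de la velocidad v(t) = -8·t - 4. La derivada de la velocidad da la aceleración: a(t) = -8. Tenemos la aceleración a(t) = -8. Sustituyendo t = 2: a(2) = -8.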